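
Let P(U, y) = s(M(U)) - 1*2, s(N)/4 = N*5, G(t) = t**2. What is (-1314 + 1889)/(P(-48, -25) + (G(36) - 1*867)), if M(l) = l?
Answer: -575/533 ≈ -1.0788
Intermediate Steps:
s(N) = 20*N (s(N) = 4*(N*5) = 4*(5*N) = 20*N)
P(U, y) = -2 + 20*U (P(U, y) = 20*U - 1*2 = 20*U - 2 = -2 + 20*U)
(-1314 + 1889)/(P(-48, -25) + (G(36) - 1*867)) = (-1314 + 1889)/((-2 + 20*(-48)) + (36**2 - 1*867)) = 575/((-2 - 960) + (1296 - 867)) = 575/(-962 + 429) = 575/(-533) = 575*(-1/533) = -575/533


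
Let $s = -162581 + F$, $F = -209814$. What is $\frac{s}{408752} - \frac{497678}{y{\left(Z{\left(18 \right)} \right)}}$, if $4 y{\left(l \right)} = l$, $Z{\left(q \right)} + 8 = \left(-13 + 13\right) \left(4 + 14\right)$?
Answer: $\frac{101713066533}{408752} \approx 2.4884 \cdot 10^{5}$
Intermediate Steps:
$s = -372395$ ($s = -162581 - 209814 = -372395$)
$Z{\left(q \right)} = -8$ ($Z{\left(q \right)} = -8 + \left(-13 + 13\right) \left(4 + 14\right) = -8 + 0 \cdot 18 = -8 + 0 = -8$)
$y{\left(l \right)} = \frac{l}{4}$
$\frac{s}{408752} - \frac{497678}{y{\left(Z{\left(18 \right)} \right)}} = - \frac{372395}{408752} - \frac{497678}{\frac{1}{4} \left(-8\right)} = \left(-372395\right) \frac{1}{408752} - \frac{497678}{-2} = - \frac{372395}{408752} - -248839 = - \frac{372395}{408752} + 248839 = \frac{101713066533}{408752}$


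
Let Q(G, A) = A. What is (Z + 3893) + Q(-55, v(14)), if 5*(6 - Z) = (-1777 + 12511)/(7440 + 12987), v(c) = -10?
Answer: 132397427/34045 ≈ 3888.9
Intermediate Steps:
Z = 200692/34045 (Z = 6 - (-1777 + 12511)/(5*(7440 + 12987)) = 6 - 10734/(5*20427) = 6 - 1/5*3578/6809 = 6 - 3578/34045 = 200692/34045 ≈ 5.8949)
(Z + 3893) + Q(-55, v(14)) = (200692/34045 + 3893) - 10 = 132737877/34045 - 10 = 132397427/34045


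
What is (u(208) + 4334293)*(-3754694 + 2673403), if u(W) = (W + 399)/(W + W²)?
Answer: -203737267493440773/43472 ≈ -4.6866e+12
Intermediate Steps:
u(W) = (399 + W)/(W + W²)
(u(208) + 4334293)*(-3754694 + 2673403) = ((399 + 208)/(208*(1 + 208)) + 4334293)*(-3754694 + 2673403) = ((1/208)*607/209 + 4334293)*(-1081291) = ((1/208)*(1/209)*607 + 4334293)*(-1081291) = (607/43472 + 4334293)*(-1081291) = (188420385903/43472)*(-1081291) = -203737267493440773/43472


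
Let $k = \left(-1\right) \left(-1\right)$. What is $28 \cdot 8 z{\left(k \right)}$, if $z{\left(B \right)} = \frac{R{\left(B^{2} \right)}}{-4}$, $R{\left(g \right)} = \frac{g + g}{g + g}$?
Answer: $-56$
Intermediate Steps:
$k = 1$
$R{\left(g \right)} = 1$ ($R{\left(g \right)} = \frac{2 g}{2 g} = 2 g \frac{1}{2 g} = 1$)
$z{\left(B \right)} = - \frac{1}{4}$ ($z{\left(B \right)} = 1 \frac{1}{-4} = 1 \left(- \frac{1}{4}\right) = - \frac{1}{4}$)
$28 \cdot 8 z{\left(k \right)} = 28 \cdot 8 \left(- \frac{1}{4}\right) = 224 \left(- \frac{1}{4}\right) = -56$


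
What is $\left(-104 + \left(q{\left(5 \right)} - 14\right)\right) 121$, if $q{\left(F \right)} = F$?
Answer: $-13673$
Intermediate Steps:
$\left(-104 + \left(q{\left(5 \right)} - 14\right)\right) 121 = \left(-104 + \left(5 - 14\right)\right) 121 = \left(-104 - 9\right) 121 = \left(-113\right) 121 = -13673$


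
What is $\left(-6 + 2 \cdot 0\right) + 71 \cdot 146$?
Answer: $10360$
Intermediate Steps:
$\left(-6 + 2 \cdot 0\right) + 71 \cdot 146 = \left(-6 + 0\right) + 10366 = -6 + 10366 = 10360$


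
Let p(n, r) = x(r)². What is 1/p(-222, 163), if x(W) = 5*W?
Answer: 1/664225 ≈ 1.5055e-6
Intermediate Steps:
p(n, r) = 25*r² (p(n, r) = (5*r)² = 25*r²)
1/p(-222, 163) = 1/(25*163²) = 1/(25*26569) = 1/664225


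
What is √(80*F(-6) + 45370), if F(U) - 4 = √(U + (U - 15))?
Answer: √(45690 + 240*I*√3) ≈ 213.75 + 0.9724*I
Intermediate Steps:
F(U) = 4 + √(-15 + 2*U) (F(U) = 4 + √(U + (U - 15)) = 4 + √(U + (-15 + U)) = 4 + √(-15 + 2*U))
√(80*F(-6) + 45370) = √(80*(4 + √(-15 + 2*(-6))) + 45370) = √(80*(4 + √(-15 - 12)) + 45370) = √(80*(4 + √(-27)) + 45370) = √(80*(4 + 3*I*√3) + 45370) = √((320 + 240*I*√3) + 45370) = √(45690 + 240*I*√3)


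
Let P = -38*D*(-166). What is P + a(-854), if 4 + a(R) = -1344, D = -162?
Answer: -1023244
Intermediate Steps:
a(R) = -1348 (a(R) = -4 - 1344 = -1348)
P = -1021896 (P = -38*(-162)*(-166) = 6156*(-166) = -1021896)
P + a(-854) = -1021896 - 1348 = -1023244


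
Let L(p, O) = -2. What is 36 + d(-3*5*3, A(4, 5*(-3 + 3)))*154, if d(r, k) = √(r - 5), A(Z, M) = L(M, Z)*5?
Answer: 36 + 770*I*√2 ≈ 36.0 + 1088.9*I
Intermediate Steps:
A(Z, M) = -10 (A(Z, M) = -2*5 = -10)
d(r, k) = √(-5 + r)
36 + d(-3*5*3, A(4, 5*(-3 + 3)))*154 = 36 + √(-5 - 3*5*3)*154 = 36 + √(-5 - 15*3)*154 = 36 + √(-5 - 45)*154 = 36 + √(-50)*154 = 36 + (5*I*√2)*154 = 36 + 770*I*√2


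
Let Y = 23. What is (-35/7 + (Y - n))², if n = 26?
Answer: 64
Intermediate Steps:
(-35/7 + (Y - n))² = (-35/7 + (23 - 1*26))² = (-35*⅐ + (23 - 26))² = (-5 - 3)² = (-8)² = 64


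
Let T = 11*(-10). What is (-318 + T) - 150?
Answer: -578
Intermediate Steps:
T = -110
(-318 + T) - 150 = (-318 - 110) - 150 = -428 - 150 = -578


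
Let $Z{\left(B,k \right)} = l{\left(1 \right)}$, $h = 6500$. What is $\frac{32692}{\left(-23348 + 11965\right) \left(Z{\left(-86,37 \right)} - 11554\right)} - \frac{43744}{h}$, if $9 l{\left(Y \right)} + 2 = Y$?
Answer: $- \frac{76593433924}{11381577125} \approx -6.7296$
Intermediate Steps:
$l{\left(Y \right)} = - \frac{2}{9} + \frac{Y}{9}$
$Z{\left(B,k \right)} = - \frac{1}{9}$ ($Z{\left(B,k \right)} = - \frac{2}{9} + \frac{1}{9} \cdot 1 = - \frac{2}{9} + \frac{1}{9} = - \frac{1}{9}$)
$\frac{32692}{\left(-23348 + 11965\right) \left(Z{\left(-86,37 \right)} - 11554\right)} - \frac{43744}{h} = \frac{32692}{\left(-23348 + 11965\right) \left(- \frac{1}{9} - 11554\right)} - \frac{43744}{6500} = \frac{32692}{\left(-11383\right) \left(- \frac{103987}{9}\right)} - \frac{10936}{1625} = \frac{32692}{\frac{1183684021}{9}} - \frac{10936}{1625} = 32692 \cdot \frac{9}{1183684021} - \frac{10936}{1625} = \frac{294228}{1183684021} - \frac{10936}{1625} = - \frac{76593433924}{11381577125}$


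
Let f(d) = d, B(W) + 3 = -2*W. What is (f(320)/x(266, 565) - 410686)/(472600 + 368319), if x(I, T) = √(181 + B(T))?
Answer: -410686/840919 - 80*I*√238/100069361 ≈ -0.48838 - 1.2333e-5*I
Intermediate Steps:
B(W) = -3 - 2*W
x(I, T) = √(178 - 2*T) (x(I, T) = √(181 + (-3 - 2*T)) = √(178 - 2*T))
(f(320)/x(266, 565) - 410686)/(472600 + 368319) = (320/(√(178 - 2*565)) - 410686)/(472600 + 368319) = (320/(√(178 - 1130)) - 410686)/840919 = (320/(√(-952)) - 410686)*(1/840919) = (320/((2*I*√238)) - 410686)*(1/840919) = (320*(-I*√238/476) - 410686)*(1/840919) = (-80*I*√238/119 - 410686)*(1/840919) = (-410686 - 80*I*√238/119)*(1/840919) = -410686/840919 - 80*I*√238/100069361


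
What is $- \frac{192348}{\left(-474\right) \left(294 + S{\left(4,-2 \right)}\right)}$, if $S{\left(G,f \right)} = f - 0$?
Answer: $\frac{16029}{11534} \approx 1.3897$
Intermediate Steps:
$S{\left(G,f \right)} = f$ ($S{\left(G,f \right)} = f + 0 = f$)
$- \frac{192348}{\left(-474\right) \left(294 + S{\left(4,-2 \right)}\right)} = - \frac{192348}{\left(-474\right) \left(294 - 2\right)} = - \frac{192348}{\left(-474\right) 292} = - \frac{192348}{-138408} = \left(-192348\right) \left(- \frac{1}{138408}\right) = \frac{16029}{11534}$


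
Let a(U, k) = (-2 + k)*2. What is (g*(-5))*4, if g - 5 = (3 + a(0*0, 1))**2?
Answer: -120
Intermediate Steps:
a(U, k) = -4 + 2*k
g = 6 (g = 5 + (3 + (-4 + 2*1))**2 = 5 + (3 + (-4 + 2))**2 = 5 + (3 - 2)**2 = 5 + 1**2 = 5 + 1 = 6)
(g*(-5))*4 = (6*(-5))*4 = -30*4 = -120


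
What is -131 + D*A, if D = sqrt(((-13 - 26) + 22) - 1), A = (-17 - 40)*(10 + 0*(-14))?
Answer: -131 - 1710*I*sqrt(2) ≈ -131.0 - 2418.3*I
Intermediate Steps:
A = -570 (A = -57*(10 + 0) = -57*10 = -570)
D = 3*I*sqrt(2) (D = sqrt((-39 + 22) - 1) = sqrt(-17 - 1) = sqrt(-18) = 3*I*sqrt(2) ≈ 4.2426*I)
-131 + D*A = -131 + (3*I*sqrt(2))*(-570) = -131 - 1710*I*sqrt(2)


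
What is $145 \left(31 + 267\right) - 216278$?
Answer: $-173068$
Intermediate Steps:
$145 \left(31 + 267\right) - 216278 = 145 \cdot 298 - 216278 = 43210 - 216278 = -173068$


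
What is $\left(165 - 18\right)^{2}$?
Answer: $21609$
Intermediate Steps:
$\left(165 - 18\right)^{2} = 147^{2} = 21609$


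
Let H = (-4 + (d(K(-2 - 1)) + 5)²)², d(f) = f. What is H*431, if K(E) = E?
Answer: 0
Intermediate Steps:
H = 0 (H = (-4 + ((-2 - 1) + 5)²)² = (-4 + (-3 + 5)²)² = (-4 + 2²)² = (-4 + 4)² = 0² = 0)
H*431 = 0*431 = 0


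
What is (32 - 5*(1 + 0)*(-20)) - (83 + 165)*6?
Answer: -1356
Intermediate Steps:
(32 - 5*(1 + 0)*(-20)) - (83 + 165)*6 = (32 - 5*1*(-20)) - 248*6 = (32 - 5*(-20)) - 1*1488 = (32 + 100) - 1488 = 132 - 1488 = -1356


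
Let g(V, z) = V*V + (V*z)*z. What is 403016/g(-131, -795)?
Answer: -201508/41389057 ≈ -0.0048686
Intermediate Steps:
g(V, z) = V² + V*z²
403016/g(-131, -795) = 403016/((-131*(-131 + (-795)²))) = 403016/((-131*(-131 + 632025))) = 403016/((-131*631894)) = 403016/(-82778114) = 403016*(-1/82778114) = -201508/41389057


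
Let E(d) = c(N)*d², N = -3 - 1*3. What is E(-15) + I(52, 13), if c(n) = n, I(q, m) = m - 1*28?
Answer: -1365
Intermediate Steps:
N = -6 (N = -3 - 3 = -6)
I(q, m) = -28 + m (I(q, m) = m - 28 = -28 + m)
E(d) = -6*d²
E(-15) + I(52, 13) = -6*(-15)² + (-28 + 13) = -6*225 - 15 = -1350 - 15 = -1365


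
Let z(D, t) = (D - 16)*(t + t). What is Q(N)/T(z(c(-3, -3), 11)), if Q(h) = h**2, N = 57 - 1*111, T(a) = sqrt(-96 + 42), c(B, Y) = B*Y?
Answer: -162*I*sqrt(6) ≈ -396.82*I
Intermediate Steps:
z(D, t) = 2*t*(-16 + D) (z(D, t) = (-16 + D)*(2*t) = 2*t*(-16 + D))
T(a) = 3*I*sqrt(6) (T(a) = sqrt(-54) = 3*I*sqrt(6))
N = -54 (N = 57 - 111 = -54)
Q(N)/T(z(c(-3, -3), 11)) = (-54)**2/((3*I*sqrt(6))) = 2916*(-I*sqrt(6)/18) = -162*I*sqrt(6)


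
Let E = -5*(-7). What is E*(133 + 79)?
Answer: 7420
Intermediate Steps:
E = 35
E*(133 + 79) = 35*(133 + 79) = 35*212 = 7420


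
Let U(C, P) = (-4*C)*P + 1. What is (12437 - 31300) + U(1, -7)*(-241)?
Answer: -25852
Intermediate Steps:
U(C, P) = 1 - 4*C*P (U(C, P) = -4*C*P + 1 = 1 - 4*C*P)
(12437 - 31300) + U(1, -7)*(-241) = (12437 - 31300) + (1 - 4*1*(-7))*(-241) = -18863 + (1 + 28)*(-241) = -18863 + 29*(-241) = -18863 - 6989 = -25852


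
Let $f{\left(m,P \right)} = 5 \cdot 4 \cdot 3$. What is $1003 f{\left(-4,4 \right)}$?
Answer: $60180$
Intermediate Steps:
$f{\left(m,P \right)} = 60$ ($f{\left(m,P \right)} = 20 \cdot 3 = 60$)
$1003 f{\left(-4,4 \right)} = 1003 \cdot 60 = 60180$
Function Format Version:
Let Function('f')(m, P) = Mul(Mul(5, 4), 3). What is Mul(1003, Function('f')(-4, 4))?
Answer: 60180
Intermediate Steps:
Function('f')(m, P) = 60 (Function('f')(m, P) = Mul(20, 3) = 60)
Mul(1003, Function('f')(-4, 4)) = Mul(1003, 60) = 60180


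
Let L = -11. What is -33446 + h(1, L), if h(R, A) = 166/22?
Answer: -367823/11 ≈ -33438.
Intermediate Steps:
h(R, A) = 83/11 (h(R, A) = 166*(1/22) = 83/11)
-33446 + h(1, L) = -33446 + 83/11 = -367823/11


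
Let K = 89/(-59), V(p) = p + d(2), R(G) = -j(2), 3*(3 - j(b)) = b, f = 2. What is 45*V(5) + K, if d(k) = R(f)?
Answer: 6991/59 ≈ 118.49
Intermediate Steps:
j(b) = 3 - b/3
R(G) = -7/3 (R(G) = -(3 - ⅓*2) = -(3 - ⅔) = -1*7/3 = -7/3)
d(k) = -7/3
V(p) = -7/3 + p (V(p) = p - 7/3 = -7/3 + p)
K = -89/59 (K = 89*(-1/59) = -89/59 ≈ -1.5085)
45*V(5) + K = 45*(-7/3 + 5) - 89/59 = 45*(8/3) - 89/59 = 120 - 89/59 = 6991/59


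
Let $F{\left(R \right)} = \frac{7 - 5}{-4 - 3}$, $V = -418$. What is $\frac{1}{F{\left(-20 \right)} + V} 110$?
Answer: $- \frac{385}{1464} \approx -0.26298$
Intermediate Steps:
$F{\left(R \right)} = - \frac{2}{7}$ ($F{\left(R \right)} = \frac{2}{-7} = 2 \left(- \frac{1}{7}\right) = - \frac{2}{7}$)
$\frac{1}{F{\left(-20 \right)} + V} 110 = \frac{1}{- \frac{2}{7} - 418} \cdot 110 = \frac{1}{- \frac{2928}{7}} \cdot 110 = \left(- \frac{7}{2928}\right) 110 = - \frac{385}{1464}$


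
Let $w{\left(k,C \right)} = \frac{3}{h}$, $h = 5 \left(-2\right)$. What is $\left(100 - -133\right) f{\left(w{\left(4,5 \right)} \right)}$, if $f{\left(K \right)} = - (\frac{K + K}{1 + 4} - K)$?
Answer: $- \frac{2097}{50} \approx -41.94$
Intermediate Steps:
$h = -10$
$w{\left(k,C \right)} = - \frac{3}{10}$ ($w{\left(k,C \right)} = \frac{3}{-10} = 3 \left(- \frac{1}{10}\right) = - \frac{3}{10}$)
$f{\left(K \right)} = \frac{3 K}{5}$ ($f{\left(K \right)} = - (\frac{2 K}{5} - K) = - \frac{\left(-3\right) K}{5} = \frac{3 K}{5}$)
$\left(100 - -133\right) f{\left(w{\left(4,5 \right)} \right)} = \left(100 - -133\right) \frac{3}{5} \left(- \frac{3}{10}\right) = \left(100 + 133\right) \left(- \frac{9}{50}\right) = 233 \left(- \frac{9}{50}\right) = - \frac{2097}{50}$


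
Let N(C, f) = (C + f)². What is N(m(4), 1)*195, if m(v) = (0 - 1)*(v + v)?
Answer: 9555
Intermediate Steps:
m(v) = -2*v
N(m(4), 1)*195 = (-2*4 + 1)²*195 = (-8 + 1)²*195 = (-7)²*195 = 49*195 = 9555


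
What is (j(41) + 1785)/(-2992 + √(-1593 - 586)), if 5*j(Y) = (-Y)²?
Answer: -31733152/44771215 - 10606*I*√2179/44771215 ≈ -0.70879 - 0.011058*I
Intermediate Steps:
j(Y) = Y²/5 (j(Y) = (-Y)²/5 = Y²/5)
(j(41) + 1785)/(-2992 + √(-1593 - 586)) = ((⅕)*41² + 1785)/(-2992 + √(-1593 - 586)) = ((⅕)*1681 + 1785)/(-2992 + √(-2179)) = (1681/5 + 1785)/(-2992 + I*√2179) = 10606/(5*(-2992 + I*√2179))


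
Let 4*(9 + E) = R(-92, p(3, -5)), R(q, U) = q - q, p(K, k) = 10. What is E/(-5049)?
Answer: 1/561 ≈ 0.0017825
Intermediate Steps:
R(q, U) = 0
E = -9 (E = -9 + (¼)*0 = -9 + 0 = -9)
E/(-5049) = -9/(-5049) = -9*(-1/5049) = 1/561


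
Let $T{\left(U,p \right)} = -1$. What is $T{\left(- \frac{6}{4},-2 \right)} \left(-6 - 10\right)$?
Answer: $16$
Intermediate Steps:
$T{\left(- \frac{6}{4},-2 \right)} \left(-6 - 10\right) = - (-6 - 10) = \left(-1\right) \left(-16\right) = 16$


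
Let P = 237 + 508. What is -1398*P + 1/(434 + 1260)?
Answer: -1764317939/1694 ≈ -1.0415e+6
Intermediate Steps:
P = 745
-1398*P + 1/(434 + 1260) = -1398*745 + 1/(434 + 1260) = -1041510 + 1/1694 = -1764317939/1694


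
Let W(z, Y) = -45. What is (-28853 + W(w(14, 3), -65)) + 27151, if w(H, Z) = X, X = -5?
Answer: -1747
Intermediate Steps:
w(H, Z) = -5
(-28853 + W(w(14, 3), -65)) + 27151 = (-28853 - 45) + 27151 = -28898 + 27151 = -1747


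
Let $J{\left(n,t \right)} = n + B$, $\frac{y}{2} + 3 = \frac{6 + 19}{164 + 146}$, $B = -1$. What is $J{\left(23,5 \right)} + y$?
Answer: $\frac{501}{31} \approx 16.161$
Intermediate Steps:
$y = - \frac{181}{31}$ ($y = -6 + 2 \frac{6 + 19}{164 + 146} = -6 + 2 \cdot \frac{25}{310} = -6 + 2 \cdot 25 \cdot \frac{1}{310} = -6 + 2 \cdot \frac{5}{62} = -6 + \frac{5}{31} = - \frac{181}{31} \approx -5.8387$)
$J{\left(n,t \right)} = -1 + n$ ($J{\left(n,t \right)} = n - 1 = -1 + n$)
$J{\left(23,5 \right)} + y = \left(-1 + 23\right) - \frac{181}{31} = 22 - \frac{181}{31} = \frac{501}{31}$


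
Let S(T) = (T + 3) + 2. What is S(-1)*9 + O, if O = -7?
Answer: 29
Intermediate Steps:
S(T) = 5 + T (S(T) = (3 + T) + 2 = 5 + T)
S(-1)*9 + O = (5 - 1)*9 - 7 = 4*9 - 7 = 36 - 7 = 29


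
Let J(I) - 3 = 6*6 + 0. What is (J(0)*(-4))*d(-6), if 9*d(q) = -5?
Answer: 260/3 ≈ 86.667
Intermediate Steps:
J(I) = 39 (J(I) = 3 + (6*6 + 0) = 3 + (36 + 0) = 3 + 36 = 39)
d(q) = -5/9 (d(q) = (⅑)*(-5) = -5/9)
(J(0)*(-4))*d(-6) = (39*(-4))*(-5/9) = -156*(-5/9) = 260/3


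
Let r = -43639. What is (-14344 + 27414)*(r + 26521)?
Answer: -223732260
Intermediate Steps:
(-14344 + 27414)*(r + 26521) = (-14344 + 27414)*(-43639 + 26521) = 13070*(-17118) = -223732260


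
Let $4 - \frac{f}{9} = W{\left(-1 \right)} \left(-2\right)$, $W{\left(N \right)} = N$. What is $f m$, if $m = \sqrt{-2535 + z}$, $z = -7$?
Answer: $18 i \sqrt{2542} \approx 907.53 i$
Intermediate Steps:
$m = i \sqrt{2542}$ ($m = \sqrt{-2535 - 7} = \sqrt{-2542} = i \sqrt{2542} \approx 50.418 i$)
$f = 18$ ($f = 36 - 9 \left(\left(-1\right) \left(-2\right)\right) = 36 - 18 = 18$)
$f m = 18 i \sqrt{2542}$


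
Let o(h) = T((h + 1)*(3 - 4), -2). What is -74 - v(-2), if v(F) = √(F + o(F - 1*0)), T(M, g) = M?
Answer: -74 - I ≈ -74.0 - 1.0*I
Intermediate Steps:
o(h) = -1 - h (o(h) = (h + 1)*(3 - 4) = (1 + h)*(-1) = -1 - h)
v(F) = I (v(F) = √(F + (-1 - (F - 1*0))) = √(F + (-1 - (F + 0))) = √(F + (-1 - F)) = √(-1) = I)
-74 - v(-2) = -74 - I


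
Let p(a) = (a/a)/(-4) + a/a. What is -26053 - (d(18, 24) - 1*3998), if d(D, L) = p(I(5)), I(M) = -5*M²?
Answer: -88223/4 ≈ -22056.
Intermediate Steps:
p(a) = ¾ (p(a) = 1*(-¼) + 1 = -¼ + 1 = ¾)
d(D, L) = ¾
-26053 - (d(18, 24) - 1*3998) = -26053 - (¾ - 1*3998) = -26053 - (¾ - 3998) = -26053 - 1*(-15989/4) = -26053 + 15989/4 = -88223/4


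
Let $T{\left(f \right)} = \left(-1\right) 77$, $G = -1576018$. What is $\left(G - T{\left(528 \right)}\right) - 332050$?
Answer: $-1907991$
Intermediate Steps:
$T{\left(f \right)} = -77$
$\left(G - T{\left(528 \right)}\right) - 332050 = \left(-1576018 - -77\right) - 332050 = \left(-1576018 + 77\right) - 332050 = -1575941 - 332050 = -1907991$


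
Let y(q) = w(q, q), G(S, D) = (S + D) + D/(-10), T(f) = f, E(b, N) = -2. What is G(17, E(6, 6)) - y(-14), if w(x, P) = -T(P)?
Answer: 6/5 ≈ 1.2000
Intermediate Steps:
w(x, P) = -P
G(S, D) = S + 9*D/10 (G(S, D) = (D + S) + D*(-⅒) = (D + S) - D/10 = S + 9*D/10)
y(q) = -q
G(17, E(6, 6)) - y(-14) = (17 + (9/10)*(-2)) - (-1)*(-14) = (17 - 9/5) - 1*14 = 76/5 - 14 = 6/5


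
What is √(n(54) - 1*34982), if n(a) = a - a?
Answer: I*√34982 ≈ 187.03*I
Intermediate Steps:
n(a) = 0
√(n(54) - 1*34982) = √(0 - 1*34982) = √(0 - 34982) = √(-34982) = I*√34982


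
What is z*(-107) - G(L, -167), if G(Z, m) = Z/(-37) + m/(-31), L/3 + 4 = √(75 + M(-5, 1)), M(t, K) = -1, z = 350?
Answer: -42961701/1147 + 3*√74/37 ≈ -37455.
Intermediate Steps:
L = -12 + 3*√74 (L = -12 + 3*√(75 - 1) = -12 + 3*√74 ≈ 13.807)
G(Z, m) = -m/31 - Z/37 (G(Z, m) = Z*(-1/37) + m*(-1/31) = -Z/37 - m/31 = -m/31 - Z/37)
z*(-107) - G(L, -167) = 350*(-107) - (-1/31*(-167) - (-12 + 3*√74)/37) = -37450 - (167/31 + (12/37 - 3*√74/37)) = -37450 - (6551/1147 - 3*√74/37) = -37450 + (-6551/1147 + 3*√74/37) = -42961701/1147 + 3*√74/37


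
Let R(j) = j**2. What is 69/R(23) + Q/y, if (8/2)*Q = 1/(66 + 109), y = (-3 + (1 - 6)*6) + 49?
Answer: 33623/257600 ≈ 0.13052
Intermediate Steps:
y = 16 (y = (-3 - 5*6) + 49 = (-3 - 30) + 49 = -33 + 49 = 16)
Q = 1/700 (Q = 1/(4*(66 + 109)) = (1/4)/175 = (1/4)*(1/175) = 1/700 ≈ 0.0014286)
69/R(23) + Q/y = 69/(23**2) + (1/700)/16 = 69/529 + (1/700)*(1/16) = 69*(1/529) + 1/11200 = 3/23 + 1/11200 = 33623/257600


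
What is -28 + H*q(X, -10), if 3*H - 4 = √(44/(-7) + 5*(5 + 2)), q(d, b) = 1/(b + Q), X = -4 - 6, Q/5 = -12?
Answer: -2942/105 - √1407/1470 ≈ -28.045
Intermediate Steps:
Q = -60 (Q = 5*(-12) = -60)
X = -10
q(d, b) = 1/(-60 + b) (q(d, b) = 1/(b - 60) = 1/(-60 + b))
H = 4/3 + √1407/21 (H = 4/3 + √(44/(-7) + 5*(5 + 2))/3 = 4/3 + √(44*(-⅐) + 5*7)/3 = 4/3 + √(-44/7 + 35)/3 = 4/3 + √(201/7)/3 = 4/3 + (√1407/7)/3 = 4/3 + √1407/21 ≈ 3.1195)
-28 + H*q(X, -10) = -28 + (4/3 + √1407/21)/(-60 - 10) = -28 + (4/3 + √1407/21)/(-70) = -28 + (4/3 + √1407/21)*(-1/70) = -28 + (-2/105 - √1407/1470) = -2942/105 - √1407/1470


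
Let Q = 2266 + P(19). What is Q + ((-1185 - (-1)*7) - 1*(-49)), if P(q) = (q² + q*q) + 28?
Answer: 1887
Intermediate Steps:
P(q) = 28 + 2*q² (P(q) = (q² + q²) + 28 = 2*q² + 28 = 28 + 2*q²)
Q = 3016 (Q = 2266 + (28 + 2*19²) = 2266 + (28 + 2*361) = 2266 + (28 + 722) = 2266 + 750 = 3016)
Q + ((-1185 - (-1)*7) - 1*(-49)) = 3016 + ((-1185 - (-1)*7) - 1*(-49)) = 3016 + ((-1185 - 1*(-7)) + 49) = 3016 + ((-1185 + 7) + 49) = 3016 + (-1178 + 49) = 3016 - 1129 = 1887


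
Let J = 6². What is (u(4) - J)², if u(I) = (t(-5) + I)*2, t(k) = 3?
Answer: 484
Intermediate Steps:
J = 36
u(I) = 6 + 2*I (u(I) = (3 + I)*2 = 6 + 2*I)
(u(4) - J)² = ((6 + 2*4) - 1*36)² = ((6 + 8) - 36)² = (14 - 36)² = (-22)² = 484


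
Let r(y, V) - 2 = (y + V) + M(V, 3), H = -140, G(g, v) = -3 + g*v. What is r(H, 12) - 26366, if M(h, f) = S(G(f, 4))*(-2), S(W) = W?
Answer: -26510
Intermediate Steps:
M(h, f) = 6 - 8*f (M(h, f) = (-3 + f*4)*(-2) = (-3 + 4*f)*(-2) = 6 - 8*f)
r(y, V) = -16 + V + y (r(y, V) = 2 + ((y + V) + (6 - 8*3)) = 2 + ((V + y) + (6 - 24)) = 2 + ((V + y) - 18) = 2 + (-18 + V + y) = -16 + V + y)
r(H, 12) - 26366 = (-16 + 12 - 140) - 26366 = -144 - 26366 = -26510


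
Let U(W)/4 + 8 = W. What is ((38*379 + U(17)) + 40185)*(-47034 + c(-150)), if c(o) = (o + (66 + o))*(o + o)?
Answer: 1265396418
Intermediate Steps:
U(W) = -32 + 4*W
c(o) = 2*o*(66 + 2*o) (c(o) = (66 + 2*o)*(2*o) = 2*o*(66 + 2*o))
((38*379 + U(17)) + 40185)*(-47034 + c(-150)) = ((38*379 + (-32 + 4*17)) + 40185)*(-47034 + 4*(-150)*(33 - 150)) = ((14402 + (-32 + 68)) + 40185)*(-47034 + 4*(-150)*(-117)) = ((14402 + 36) + 40185)*(-47034 + 70200) = (14438 + 40185)*23166 = 54623*23166 = 1265396418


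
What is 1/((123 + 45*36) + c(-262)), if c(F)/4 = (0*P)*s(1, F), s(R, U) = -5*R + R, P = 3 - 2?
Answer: 1/1743 ≈ 0.00057372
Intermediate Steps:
P = 1
s(R, U) = -4*R
c(F) = 0 (c(F) = 4*((0*1)*(-4*1)) = 4*(0*(-4)) = 4*0 = 0)
1/((123 + 45*36) + c(-262)) = 1/((123 + 45*36) + 0) = 1/((123 + 1620) + 0) = 1/(1743 + 0) = 1/1743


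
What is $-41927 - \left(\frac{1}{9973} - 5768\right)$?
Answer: $- \frac{360613708}{9973} \approx -36159.0$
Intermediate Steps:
$-41927 - \left(\frac{1}{9973} - 5768\right) = -41927 - - \frac{57524263}{9973} = -41927 + \frac{57524263}{9973} = - \frac{360613708}{9973}$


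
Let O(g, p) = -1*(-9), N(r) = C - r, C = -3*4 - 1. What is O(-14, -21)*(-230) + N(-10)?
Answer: -2073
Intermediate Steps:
C = -13 (C = -12 - 1 = -13)
N(r) = -13 - r
O(g, p) = 9
O(-14, -21)*(-230) + N(-10) = 9*(-230) + (-13 - 1*(-10)) = -2070 + (-13 + 10) = -2070 - 3 = -2073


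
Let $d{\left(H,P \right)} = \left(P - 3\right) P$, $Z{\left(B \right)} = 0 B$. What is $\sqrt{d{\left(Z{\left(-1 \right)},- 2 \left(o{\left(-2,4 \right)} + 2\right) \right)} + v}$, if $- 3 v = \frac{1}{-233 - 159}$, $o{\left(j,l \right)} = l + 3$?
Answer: $\frac{\sqrt{2667174}}{84} \approx 19.442$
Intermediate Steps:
$o{\left(j,l \right)} = 3 + l$
$Z{\left(B \right)} = 0$
$v = \frac{1}{1176}$ ($v = - \frac{1}{3 \left(-233 - 159\right)} = - \frac{1}{3 \left(-392\right)} = \left(- \frac{1}{3}\right) \left(- \frac{1}{392}\right) = \frac{1}{1176} \approx 0.00085034$)
$d{\left(H,P \right)} = P \left(-3 + P\right)$ ($d{\left(H,P \right)} = \left(-3 + P\right) P = P \left(-3 + P\right)$)
$\sqrt{d{\left(Z{\left(-1 \right)},- 2 \left(o{\left(-2,4 \right)} + 2\right) \right)} + v} = \sqrt{- 2 \left(\left(3 + 4\right) + 2\right) \left(-3 - 2 \left(\left(3 + 4\right) + 2\right)\right) + \frac{1}{1176}} = \sqrt{- 2 \left(7 + 2\right) \left(-3 - 2 \left(7 + 2\right)\right) + \frac{1}{1176}} = \sqrt{\left(-2\right) 9 \left(-3 - 18\right) + \frac{1}{1176}} = \sqrt{- 18 \left(-3 - 18\right) + \frac{1}{1176}} = \sqrt{\left(-18\right) \left(-21\right) + \frac{1}{1176}} = \sqrt{378 + \frac{1}{1176}} = \sqrt{\frac{444529}{1176}} = \frac{\sqrt{2667174}}{84}$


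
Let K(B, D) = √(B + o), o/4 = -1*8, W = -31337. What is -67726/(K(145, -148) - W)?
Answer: -1061164831/491003728 + 33863*√113/491003728 ≈ -2.1605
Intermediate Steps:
o = -32 (o = 4*(-1*8) = 4*(-8) = -32)
K(B, D) = √(-32 + B) (K(B, D) = √(B - 32) = √(-32 + B))
-67726/(K(145, -148) - W) = -67726/(√(-32 + 145) - 1*(-31337)) = -67726/(√113 + 31337) = -67726/(31337 + √113)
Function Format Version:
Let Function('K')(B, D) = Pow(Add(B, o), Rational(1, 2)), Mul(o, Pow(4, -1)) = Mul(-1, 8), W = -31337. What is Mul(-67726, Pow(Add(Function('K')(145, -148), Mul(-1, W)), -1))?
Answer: Add(Rational(-1061164831, 491003728), Mul(Rational(33863, 491003728), Pow(113, Rational(1, 2)))) ≈ -2.1605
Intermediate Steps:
o = -32 (o = Mul(4, Mul(-1, 8)) = Mul(4, -8) = -32)
Function('K')(B, D) = Pow(Add(-32, B), Rational(1, 2)) (Function('K')(B, D) = Pow(Add(B, -32), Rational(1, 2)) = Pow(Add(-32, B), Rational(1, 2)))
Mul(-67726, Pow(Add(Function('K')(145, -148), Mul(-1, W)), -1)) = Mul(-67726, Pow(Add(Pow(Add(-32, 145), Rational(1, 2)), Mul(-1, -31337)), -1)) = Mul(-67726, Pow(Add(Pow(113, Rational(1, 2)), 31337), -1)) = Mul(-67726, Pow(Add(31337, Pow(113, Rational(1, 2))), -1))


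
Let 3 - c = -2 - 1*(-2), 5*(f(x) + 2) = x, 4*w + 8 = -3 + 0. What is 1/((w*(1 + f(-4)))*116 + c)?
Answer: 5/2886 ≈ 0.0017325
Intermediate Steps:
w = -11/4 (w = -2 + (-3 + 0)/4 = -2 + (¼)*(-3) = -2 - ¾ = -11/4 ≈ -2.7500)
f(x) = -2 + x/5
c = 3 (c = 3 - (-2 - 1*(-2)) = 3 - (-2 + 2) = 3 - 1*0 = 3 + 0 = 3)
1/((w*(1 + f(-4)))*116 + c) = 1/(-11*(1 + (-2 + (⅕)*(-4)))/4*116 + 3) = 1/(-11*(1 + (-2 - ⅘))/4*116 + 3) = 1/(-11*(1 - 14/5)/4*116 + 3) = 1/(-11/4*(-9/5)*116 + 3) = 1/((99/20)*116 + 3) = 1/(2871/5 + 3) = 1/(2886/5) = 5/2886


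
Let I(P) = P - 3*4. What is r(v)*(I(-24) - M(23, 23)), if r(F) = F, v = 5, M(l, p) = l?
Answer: -295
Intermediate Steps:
I(P) = -12 + P (I(P) = P - 12 = -12 + P)
r(v)*(I(-24) - M(23, 23)) = 5*((-12 - 24) - 1*23) = 5*(-36 - 23) = 5*(-59) = -295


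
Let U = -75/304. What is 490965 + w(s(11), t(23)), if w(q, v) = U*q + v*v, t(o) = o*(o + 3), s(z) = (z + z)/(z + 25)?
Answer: 1547789581/1824 ≈ 8.4857e+5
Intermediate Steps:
U = -75/304 (U = -75*1/304 = -75/304 ≈ -0.24671)
s(z) = 2*z/(25 + z) (s(z) = (2*z)/(25 + z) = 2*z/(25 + z))
t(o) = o*(3 + o)
w(q, v) = v² - 75*q/304 (w(q, v) = -75*q/304 + v*v = -75*q/304 + v² = v² - 75*q/304)
490965 + w(s(11), t(23)) = 490965 + ((23*(3 + 23))² - 75*11/(152*(25 + 11))) = 490965 + ((23*26)² - 75*11/(152*36)) = 490965 + (598² - 75*11/(152*36)) = 490965 + (357604 - 75/304*11/18) = 490965 + (357604 - 275/1824) = 490965 + 652269421/1824 = 1547789581/1824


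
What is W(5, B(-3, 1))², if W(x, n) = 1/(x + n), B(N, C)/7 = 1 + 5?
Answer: 1/2209 ≈ 0.00045269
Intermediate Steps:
B(N, C) = 42 (B(N, C) = 7*(1 + 5) = 7*6 = 42)
W(x, n) = 1/(n + x)
W(5, B(-3, 1))² = (1/(42 + 5))² = (1/47)² = 1/2209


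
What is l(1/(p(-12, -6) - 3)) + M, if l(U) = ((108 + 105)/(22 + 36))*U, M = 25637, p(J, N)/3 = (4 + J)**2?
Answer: 93677669/3654 ≈ 25637.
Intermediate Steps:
p(J, N) = 3*(4 + J)**2
l(U) = 213*U/58 (l(U) = (213/58)*U = (213*(1/58))*U = 213*U/58)
l(1/(p(-12, -6) - 3)) + M = 213/(58*(3*(4 - 12)**2 - 3)) + 25637 = 213/(58*(3*(-8)**2 - 3)) + 25637 = 213/(58*(3*64 - 3)) + 25637 = 213/(58*(192 - 3)) + 25637 = (213/58)/189 + 25637 = (213/58)*(1/189) + 25637 = 71/3654 + 25637 = 93677669/3654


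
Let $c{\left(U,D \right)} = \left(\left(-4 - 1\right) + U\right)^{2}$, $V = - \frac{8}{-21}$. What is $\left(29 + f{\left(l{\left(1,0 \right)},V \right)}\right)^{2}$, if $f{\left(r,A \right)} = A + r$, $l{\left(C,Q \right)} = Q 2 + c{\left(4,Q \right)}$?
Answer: $\frac{407044}{441} \approx 923.0$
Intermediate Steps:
$V = \frac{8}{21}$ ($V = \left(-8\right) \left(- \frac{1}{21}\right) = \frac{8}{21} \approx 0.38095$)
$c{\left(U,D \right)} = \left(-5 + U\right)^{2}$ ($c{\left(U,D \right)} = \left(\left(-4 - 1\right) + U\right)^{2} = \left(-5 + U\right)^{2}$)
$l{\left(C,Q \right)} = 1 + 2 Q$ ($l{\left(C,Q \right)} = Q 2 + \left(-5 + 4\right)^{2} = 2 Q + \left(-1\right)^{2} = 2 Q + 1 = 1 + 2 Q$)
$\left(29 + f{\left(l{\left(1,0 \right)},V \right)}\right)^{2} = \left(29 + \left(\frac{8}{21} + \left(1 + 2 \cdot 0\right)\right)\right)^{2} = \left(29 + \left(\frac{8}{21} + \left(1 + 0\right)\right)\right)^{2} = \left(29 + \left(\frac{8}{21} + 1\right)\right)^{2} = \left(29 + \frac{29}{21}\right)^{2} = \left(\frac{638}{21}\right)^{2} = \frac{407044}{441}$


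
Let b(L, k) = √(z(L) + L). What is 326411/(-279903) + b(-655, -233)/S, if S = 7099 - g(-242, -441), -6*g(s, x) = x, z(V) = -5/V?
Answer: -326411/279903 + 4*I*√2810081/1840681 ≈ -1.1662 + 0.0036428*I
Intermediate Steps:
g(s, x) = -x/6
b(L, k) = √(L - 5/L) (b(L, k) = √(-5/L + L) = √(L - 5/L))
S = 14051/2 (S = 7099 - (-1)*(-441)/6 = 7099 - 1*147/2 = 7099 - 147/2 = 14051/2 ≈ 7025.5)
326411/(-279903) + b(-655, -233)/S = 326411/(-279903) + √(-655 - 5/(-655))/(14051/2) = 326411*(-1/279903) + √(-655 - 5*(-1/655))*(2/14051) = -326411/279903 + √(-655 + 1/131)*(2/14051) = -326411/279903 + √(-85804/131)*(2/14051) = -326411/279903 + (2*I*√2810081/131)*(2/14051) = -326411/279903 + 4*I*√2810081/1840681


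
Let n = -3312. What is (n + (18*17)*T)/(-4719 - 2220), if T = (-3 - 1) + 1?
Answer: 470/771 ≈ 0.60960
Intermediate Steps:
T = -3 (T = -4 + 1 = -3)
(n + (18*17)*T)/(-4719 - 2220) = (-3312 + (18*17)*(-3))/(-4719 - 2220) = (-3312 + 306*(-3))/(-6939) = (-3312 - 918)*(-1/6939) = -4230*(-1/6939) = 470/771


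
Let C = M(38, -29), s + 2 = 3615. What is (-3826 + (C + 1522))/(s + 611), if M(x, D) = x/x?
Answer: -2303/4224 ≈ -0.54522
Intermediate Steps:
M(x, D) = 1
s = 3613 (s = -2 + 3615 = 3613)
C = 1
(-3826 + (C + 1522))/(s + 611) = (-3826 + (1 + 1522))/(3613 + 611) = (-3826 + 1523)/4224 = -2303*1/4224 = -2303/4224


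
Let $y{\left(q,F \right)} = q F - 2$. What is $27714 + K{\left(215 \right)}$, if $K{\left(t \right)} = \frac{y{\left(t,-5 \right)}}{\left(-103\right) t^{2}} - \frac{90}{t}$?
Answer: $\frac{131949211977}{4761175} \approx 27714.0$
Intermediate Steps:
$y{\left(q,F \right)} = -2 + F q$ ($y{\left(q,F \right)} = F q - 2 = -2 + F q$)
$K{\left(t \right)} = - \frac{90}{t} - \frac{-2 - 5 t}{103 t^{2}}$ ($K{\left(t \right)} = \frac{-2 - 5 t}{\left(-103\right) t^{2}} - \frac{90}{t} = \left(-2 - 5 t\right) \left(- \frac{1}{103 t^{2}}\right) - \frac{90}{t} = - \frac{-2 - 5 t}{103 t^{2}} - \frac{90}{t} = - \frac{90}{t} - \frac{-2 - 5 t}{103 t^{2}}$)
$27714 + K{\left(215 \right)} = 27714 + \frac{2 - 1991975}{103 \cdot 46225} = 27714 + \frac{1}{103} \cdot \frac{1}{46225} \left(2 - 1991975\right) = 27714 + \frac{1}{103} \cdot \frac{1}{46225} \left(-1991973\right) = 27714 - \frac{1991973}{4761175} = \frac{131949211977}{4761175}$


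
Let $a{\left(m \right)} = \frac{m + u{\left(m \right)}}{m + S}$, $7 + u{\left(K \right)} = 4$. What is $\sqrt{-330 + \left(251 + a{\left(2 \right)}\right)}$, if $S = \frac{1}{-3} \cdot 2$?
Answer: $\frac{i \sqrt{319}}{2} \approx 8.9303 i$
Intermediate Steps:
$u{\left(K \right)} = -3$ ($u{\left(K \right)} = -7 + 4 = -3$)
$S = - \frac{2}{3}$ ($S = \left(- \frac{1}{3}\right) 2 = - \frac{2}{3} \approx -0.66667$)
$a{\left(m \right)} = \frac{-3 + m}{- \frac{2}{3} + m}$ ($a{\left(m \right)} = \frac{m - 3}{m - \frac{2}{3}} = \frac{-3 + m}{- \frac{2}{3} + m}$)
$\sqrt{-330 + \left(251 + a{\left(2 \right)}\right)} = \sqrt{-330 + \left(251 + \frac{3 \left(-3 + 2\right)}{-2 + 3 \cdot 2}\right)} = \sqrt{-330 + \left(251 + 3 \frac{1}{-2 + 6} \left(-1\right)\right)} = \sqrt{-330 + \left(251 + 3 \cdot \frac{1}{4} \left(-1\right)\right)} = \sqrt{-330 + \left(251 - \frac{3}{4}\right)} = \sqrt{-330 + \frac{1001}{4}} = \sqrt{- \frac{319}{4}} = \frac{i \sqrt{319}}{2}$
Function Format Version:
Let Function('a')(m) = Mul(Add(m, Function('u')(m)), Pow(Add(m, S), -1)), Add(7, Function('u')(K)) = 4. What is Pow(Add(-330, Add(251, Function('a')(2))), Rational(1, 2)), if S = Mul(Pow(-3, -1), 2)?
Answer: Mul(Rational(1, 2), I, Pow(319, Rational(1, 2))) ≈ Mul(8.9303, I)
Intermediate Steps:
Function('u')(K) = -3 (Function('u')(K) = Add(-7, 4) = -3)
S = Rational(-2, 3) (S = Mul(Rational(-1, 3), 2) = Rational(-2, 3) ≈ -0.66667)
Function('a')(m) = Mul(Pow(Add(Rational(-2, 3), m), -1), Add(-3, m)) (Function('a')(m) = Mul(Add(m, -3), Pow(Add(m, Rational(-2, 3)), -1)) = Mul(Add(-3, m), Pow(Add(Rational(-2, 3), m), -1)) = Mul(Pow(Add(Rational(-2, 3), m), -1), Add(-3, m)))
Pow(Add(-330, Add(251, Function('a')(2))), Rational(1, 2)) = Pow(Add(-330, Add(251, Mul(3, Pow(Add(-2, Mul(3, 2)), -1), Add(-3, 2)))), Rational(1, 2)) = Pow(Add(-330, Add(251, Mul(3, Pow(Add(-2, 6), -1), -1))), Rational(1, 2)) = Pow(Add(-330, Add(251, Mul(3, Pow(4, -1), -1))), Rational(1, 2)) = Pow(Add(-330, Add(251, Mul(3, Rational(1, 4), -1))), Rational(1, 2)) = Pow(Add(-330, Add(251, Rational(-3, 4))), Rational(1, 2)) = Pow(Add(-330, Rational(1001, 4)), Rational(1, 2)) = Pow(Rational(-319, 4), Rational(1, 2)) = Mul(Rational(1, 2), I, Pow(319, Rational(1, 2)))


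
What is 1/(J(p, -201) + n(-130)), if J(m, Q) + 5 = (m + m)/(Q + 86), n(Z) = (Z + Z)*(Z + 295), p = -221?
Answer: -115/4933633 ≈ -2.3309e-5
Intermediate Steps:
n(Z) = 2*Z*(295 + Z) (n(Z) = (2*Z)*(295 + Z) = 2*Z*(295 + Z))
J(m, Q) = -5 + 2*m/(86 + Q) (J(m, Q) = -5 + (m + m)/(Q + 86) = -5 + (2*m)/(86 + Q) = -5 + 2*m/(86 + Q))
1/(J(p, -201) + n(-130)) = 1/((-430 - 5*(-201) + 2*(-221))/(86 - 201) + 2*(-130)*(295 - 130)) = 1/((-430 + 1005 - 442)/(-115) + 2*(-130)*165) = 1/(-1/115*133 - 42900) = 1/(-133/115 - 42900) = 1/(-4933633/115) = -115/4933633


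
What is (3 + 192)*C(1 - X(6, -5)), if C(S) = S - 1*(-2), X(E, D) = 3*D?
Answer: 3510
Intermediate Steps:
C(S) = 2 + S (C(S) = S + 2 = 2 + S)
(3 + 192)*C(1 - X(6, -5)) = (3 + 192)*(2 + (1 - 3*(-5))) = 195*(2 + (1 - 1*(-15))) = 195*(2 + (1 + 15)) = 195*(2 + 16) = 195*18 = 3510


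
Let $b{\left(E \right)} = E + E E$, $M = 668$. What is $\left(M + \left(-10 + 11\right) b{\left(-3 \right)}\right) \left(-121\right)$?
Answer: $-81554$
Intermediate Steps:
$b{\left(E \right)} = E + E^{2}$
$\left(M + \left(-10 + 11\right) b{\left(-3 \right)}\right) \left(-121\right) = \left(668 + \left(-10 + 11\right) \left(- 3 \left(1 - 3\right)\right)\right) \left(-121\right) = \left(668 + 1 \left(\left(-3\right) \left(-2\right)\right)\right) \left(-121\right) = \left(668 + 1 \cdot 6\right) \left(-121\right) = \left(668 + 6\right) \left(-121\right) = 674 \left(-121\right) = -81554$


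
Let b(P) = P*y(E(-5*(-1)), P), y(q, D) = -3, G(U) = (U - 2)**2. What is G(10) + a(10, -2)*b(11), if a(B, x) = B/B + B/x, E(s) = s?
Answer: 196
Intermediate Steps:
a(B, x) = 1 + B/x
G(U) = (-2 + U)**2
b(P) = -3*P (b(P) = P*(-3) = -3*P)
G(10) + a(10, -2)*b(11) = (-2 + 10)**2 + ((10 - 2)/(-2))*(-3*11) = 8**2 - 1/2*8*(-33) = 64 - 4*(-33) = 64 + 132 = 196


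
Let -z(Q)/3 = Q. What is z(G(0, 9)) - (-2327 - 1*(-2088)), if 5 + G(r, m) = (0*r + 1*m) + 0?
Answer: 227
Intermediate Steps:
G(r, m) = -5 + m (G(r, m) = -5 + ((0*r + 1*m) + 0) = -5 + ((0 + m) + 0) = -5 + (m + 0) = -5 + m)
z(Q) = -3*Q
z(G(0, 9)) - (-2327 - 1*(-2088)) = -3*(-5 + 9) - (-2327 - 1*(-2088)) = -3*4 - (-2327 + 2088) = -12 - 1*(-239) = -12 + 239 = 227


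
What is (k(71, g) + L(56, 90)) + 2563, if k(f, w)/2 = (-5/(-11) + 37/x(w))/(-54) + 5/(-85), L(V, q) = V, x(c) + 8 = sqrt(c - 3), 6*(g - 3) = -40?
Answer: 700842070/267597 + 37*I*sqrt(15)/2862 ≈ 2619.0 + 0.05007*I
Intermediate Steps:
g = -11/3 (g = 3 + (1/6)*(-40) = 3 - 20/3 = -11/3 ≈ -3.6667)
x(c) = -8 + sqrt(-3 + c) (x(c) = -8 + sqrt(c - 3) = -8 + sqrt(-3 + c))
k(f, w) = -679/5049 - 37/(27*(-8 + sqrt(-3 + w))) (k(f, w) = 2*((-5/(-11) + 37/(-8 + sqrt(-3 + w)))/(-54) + 5/(-85)) = 2*((-5*(-1/11) + 37/(-8 + sqrt(-3 + w)))*(-1/54) + 5*(-1/85)) = 2*((5/11 + 37/(-8 + sqrt(-3 + w)))*(-1/54) - 1/17) = 2*((-5/594 - 37/(54*(-8 + sqrt(-3 + w)))) - 1/17) = 2*(-679/10098 - 37/(54*(-8 + sqrt(-3 + w)))) = -679/5049 - 37/(27*(-8 + sqrt(-3 + w))))
(k(71, g) + L(56, 90)) + 2563 = ((-1487 - 679*sqrt(-3 - 11/3))/(5049*(-8 + sqrt(-3 - 11/3))) + 56) + 2563 = ((-1487 - 1358*I*sqrt(15)/3)/(5049*(-8 + sqrt(-20/3))) + 56) + 2563 = ((-1487 - 1358*I*sqrt(15)/3)/(5049*(-8 + 2*I*sqrt(15)/3)) + 56) + 2563 = (56 + (-1487 - 1358*I*sqrt(15)/3)/(5049*(-8 + 2*I*sqrt(15)/3))) + 2563 = 2619 + (-1487 - 1358*I*sqrt(15)/3)/(5049*(-8 + 2*I*sqrt(15)/3))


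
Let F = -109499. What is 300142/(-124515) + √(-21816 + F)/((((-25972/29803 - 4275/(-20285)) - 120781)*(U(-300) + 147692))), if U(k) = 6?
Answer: -300142/124515 - 120910771*I*√131315/2156952601687385020 ≈ -2.4105 - 2.0313e-8*I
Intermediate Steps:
300142/(-124515) + √(-21816 + F)/((((-25972/29803 - 4275/(-20285)) - 120781)*(U(-300) + 147692))) = 300142/(-124515) + √(-21816 - 109499)/((((-25972/29803 - 4275/(-20285)) - 120781)*(6 + 147692))) = 300142*(-1/124515) + √(-131315)/((((-25972*1/29803 - 4275*(-1/20285)) - 120781)*147698)) = -300142/124515 + (I*√131315)/((((-25972/29803 + 855/4057) - 120781)*147698)) = -300142/124515 + (I*√131315)/(((-79886839/120910771 - 120781)*147698)) = -300142/124515 + (I*√131315)/((-14603803718990/120910771*147698)) = -300142/124515 + (I*√131315)/(-2156952601687385020/120910771) = -300142/124515 + (I*√131315)*(-120910771/2156952601687385020) = -300142/124515 - 120910771*I*√131315/2156952601687385020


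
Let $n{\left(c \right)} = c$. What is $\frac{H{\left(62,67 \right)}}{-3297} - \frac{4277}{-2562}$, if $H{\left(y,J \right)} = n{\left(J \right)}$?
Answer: $\frac{221105}{134078} \approx 1.6491$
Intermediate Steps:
$H{\left(y,J \right)} = J$
$\frac{H{\left(62,67 \right)}}{-3297} - \frac{4277}{-2562} = \frac{67}{-3297} - \frac{4277}{-2562} = 67 \left(- \frac{1}{3297}\right) - - \frac{611}{366} = - \frac{67}{3297} + \frac{611}{366} = \frac{221105}{134078}$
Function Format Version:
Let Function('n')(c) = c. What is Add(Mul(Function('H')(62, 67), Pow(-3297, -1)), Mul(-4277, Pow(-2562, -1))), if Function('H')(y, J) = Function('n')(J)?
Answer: Rational(221105, 134078) ≈ 1.6491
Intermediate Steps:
Function('H')(y, J) = J
Add(Mul(Function('H')(62, 67), Pow(-3297, -1)), Mul(-4277, Pow(-2562, -1))) = Add(Mul(67, Pow(-3297, -1)), Mul(-4277, Pow(-2562, -1))) = Add(Mul(67, Rational(-1, 3297)), Mul(-4277, Rational(-1, 2562))) = Add(Rational(-67, 3297), Rational(611, 366)) = Rational(221105, 134078)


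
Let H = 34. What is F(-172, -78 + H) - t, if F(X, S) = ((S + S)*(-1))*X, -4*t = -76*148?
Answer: -17948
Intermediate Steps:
t = 2812 (t = -(-19)*148 = -¼*(-11248) = 2812)
F(X, S) = -2*S*X (F(X, S) = ((2*S)*(-1))*X = (-2*S)*X = -2*S*X)
F(-172, -78 + H) - t = -2*(-78 + 34)*(-172) - 1*2812 = -2*(-44)*(-172) - 2812 = -15136 - 2812 = -17948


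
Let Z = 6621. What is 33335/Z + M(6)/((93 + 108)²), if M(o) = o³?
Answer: 149799719/29721669 ≈ 5.0401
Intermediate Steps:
33335/Z + M(6)/((93 + 108)²) = 33335/6621 + 6³/((93 + 108)²) = 33335*(1/6621) + 216/(201²) = 33335/6621 + 216/40401 = 33335/6621 + 216*(1/40401) = 33335/6621 + 24/4489 = 149799719/29721669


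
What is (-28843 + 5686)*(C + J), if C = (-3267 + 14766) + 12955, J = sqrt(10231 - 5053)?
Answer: -566281278 - 23157*sqrt(5178) ≈ -5.6795e+8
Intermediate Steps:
J = sqrt(5178) ≈ 71.958
C = 24454 (C = 11499 + 12955 = 24454)
(-28843 + 5686)*(C + J) = (-28843 + 5686)*(24454 + sqrt(5178)) = -23157*(24454 + sqrt(5178)) = -566281278 - 23157*sqrt(5178)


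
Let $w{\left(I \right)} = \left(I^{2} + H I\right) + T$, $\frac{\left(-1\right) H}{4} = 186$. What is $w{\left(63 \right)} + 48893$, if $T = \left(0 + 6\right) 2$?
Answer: $6002$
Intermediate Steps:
$H = -744$ ($H = \left(-4\right) 186 = -744$)
$T = 12$ ($T = 6 \cdot 2 = 12$)
$w{\left(I \right)} = 12 + I^{2} - 744 I$ ($w{\left(I \right)} = \left(I^{2} - 744 I\right) + 12 = 12 + I^{2} - 744 I$)
$w{\left(63 \right)} + 48893 = \left(12 + 63^{2} - 46872\right) + 48893 = \left(12 + 3969 - 46872\right) + 48893 = -42891 + 48893 = 6002$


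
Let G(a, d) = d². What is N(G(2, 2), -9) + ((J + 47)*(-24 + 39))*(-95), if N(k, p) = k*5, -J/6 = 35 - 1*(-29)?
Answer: 480245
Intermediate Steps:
J = -384 (J = -6*(35 - 1*(-29)) = -6*(35 + 29) = -6*64 = -384)
N(k, p) = 5*k
N(G(2, 2), -9) + ((J + 47)*(-24 + 39))*(-95) = 5*2² + ((-384 + 47)*(-24 + 39))*(-95) = 5*4 - 337*15*(-95) = 20 - 5055*(-95) = 20 + 480225 = 480245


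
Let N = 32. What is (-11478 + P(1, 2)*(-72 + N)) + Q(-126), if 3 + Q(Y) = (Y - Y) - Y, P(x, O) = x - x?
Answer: -11355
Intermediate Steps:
P(x, O) = 0
Q(Y) = -3 - Y (Q(Y) = -3 + ((Y - Y) - Y) = -3 + (0 - Y) = -3 - Y)
(-11478 + P(1, 2)*(-72 + N)) + Q(-126) = (-11478 + 0*(-72 + 32)) + (-3 - 1*(-126)) = (-11478 + 0*(-40)) + (-3 + 126) = (-11478 + 0) + 123 = -11478 + 123 = -11355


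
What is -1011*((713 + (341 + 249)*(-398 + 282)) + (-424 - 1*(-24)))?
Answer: 68876397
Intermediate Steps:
-1011*((713 + (341 + 249)*(-398 + 282)) + (-424 - 1*(-24))) = -1011*((713 + 590*(-116)) + (-424 + 24)) = -1011*((713 - 68440) - 400) = -1011*(-67727 - 400) = -1011*(-68127) = 68876397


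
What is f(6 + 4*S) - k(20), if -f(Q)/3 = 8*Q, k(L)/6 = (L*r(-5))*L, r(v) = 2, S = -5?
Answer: -4464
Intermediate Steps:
k(L) = 12*L**2 (k(L) = 6*((L*2)*L) = 6*((2*L)*L) = 6*(2*L**2) = 12*L**2)
f(Q) = -24*Q
f(6 + 4*S) - k(20) = -24*(6 + 4*(-5)) - 12*20**2 = -24*(6 - 20) - 12*400 = -24*(-14) - 1*4800 = 336 - 4800 = -4464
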